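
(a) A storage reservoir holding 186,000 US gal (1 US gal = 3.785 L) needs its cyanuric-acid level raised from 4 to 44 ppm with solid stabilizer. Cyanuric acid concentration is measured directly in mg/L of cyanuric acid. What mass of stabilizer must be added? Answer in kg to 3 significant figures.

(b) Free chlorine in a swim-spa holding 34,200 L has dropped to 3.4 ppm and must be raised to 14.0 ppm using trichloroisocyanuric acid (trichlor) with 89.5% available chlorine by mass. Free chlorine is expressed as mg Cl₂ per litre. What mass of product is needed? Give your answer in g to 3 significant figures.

(a) 28.2 kg; (b) 405 g

(a) Volume: 186,000 US gal × 3.785 L/gal = 704,010 L.
(a) CYA to add: (44 − 4) = 40 mg/L × 704,010 L = 28,160 g cyanuric acid.

(b) Chlorine deficit: 14.0 − 3.4 = 10.6 ppm = 10.6 mg/L as Cl₂.
(b) Cl₂ equivalent needed: 10.6 mg/L × 34,200 L = 362,500 mg = 362.5 g.
(b) Product at 89.5% available chlorine: 362.5 / 0.895 = 405.1 g.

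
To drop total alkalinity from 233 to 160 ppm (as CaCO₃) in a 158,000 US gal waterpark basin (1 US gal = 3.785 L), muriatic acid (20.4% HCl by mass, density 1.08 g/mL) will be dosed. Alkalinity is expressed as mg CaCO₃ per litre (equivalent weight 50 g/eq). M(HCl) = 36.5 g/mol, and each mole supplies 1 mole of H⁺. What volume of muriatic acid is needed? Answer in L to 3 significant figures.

Volume: 158,000 US gal × 3.785 L/gal = 598,030 L.
Alkalinity to neutralize: (233 − 160) = 73 mg/L as CaCO₃ × 598,030 L = 43,660 g as CaCO₃.
Equivalents of H⁺ required: 43,660 ÷ 50 g/eq = 873.1 eq = 873.1 mol HCl.
Mass of HCl: 873.1 × 36.5 = 31,870 g.
Mass of 20.4% solution: 31,870 / 0.204 = 156,200 g.
Volume: 156,200 g ÷ 1.08 g/mL = 144,600 mL.

145 L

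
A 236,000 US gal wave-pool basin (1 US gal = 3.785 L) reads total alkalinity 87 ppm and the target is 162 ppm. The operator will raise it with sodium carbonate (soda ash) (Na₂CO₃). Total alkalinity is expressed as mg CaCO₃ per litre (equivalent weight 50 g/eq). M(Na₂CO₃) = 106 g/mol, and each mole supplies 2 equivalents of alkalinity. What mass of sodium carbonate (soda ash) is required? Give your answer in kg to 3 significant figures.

71.0 kg

Volume: 236,000 US gal × 3.785 L/gal = 893,260 L.
Alkalinity to add: (162 − 87) = 75 mg/L as CaCO₃ × 893,260 L = 66,990 g as CaCO₃.
Equivalents: 66,990 g ÷ 50 g/eq = 1340 eq.
Each mole of Na₂CO₃ supplies 2 eq, so 1340 / 2 = 669.9 mol.
Mass: 669.9 mol × 106 g/mol = 71,010 g.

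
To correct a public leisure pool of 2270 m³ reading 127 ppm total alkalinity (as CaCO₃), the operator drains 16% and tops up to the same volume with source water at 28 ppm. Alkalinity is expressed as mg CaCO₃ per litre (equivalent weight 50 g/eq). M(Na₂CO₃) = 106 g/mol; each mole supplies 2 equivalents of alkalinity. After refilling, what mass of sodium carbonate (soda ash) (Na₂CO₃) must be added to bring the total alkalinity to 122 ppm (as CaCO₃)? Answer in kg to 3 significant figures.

26.1 kg

Volume: 2270 m³ = 2,270,000 L.
After draining 16% and refilling: 127 × 0.84 + 28 × 0.16 = 111.16 ppm.
Deficit to target: 122 − 111.16 = 10.84 mg/L.
As CaCO₃: 10.84 mg/L × 2,270,000 L = 24,610 g; ÷ 50 g/eq ÷ 2 = 246.1 mol Na₂CO₃.
Mass: 246.1 × 106 = 26,080 g.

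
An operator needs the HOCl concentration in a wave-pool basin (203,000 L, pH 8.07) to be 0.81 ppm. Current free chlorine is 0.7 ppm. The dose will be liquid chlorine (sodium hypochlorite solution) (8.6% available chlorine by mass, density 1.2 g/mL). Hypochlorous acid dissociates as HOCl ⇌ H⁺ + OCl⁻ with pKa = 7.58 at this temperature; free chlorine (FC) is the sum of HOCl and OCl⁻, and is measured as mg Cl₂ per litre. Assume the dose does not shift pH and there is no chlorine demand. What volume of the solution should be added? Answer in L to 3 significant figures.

5.14 L

[OCl⁻]/[HOCl] = 10^(pH − pKa) = 10^(8.07 − 7.58) = 3.09; fraction as HOCl = 1/(1 + 3.09) = 0.2445.
Free chlorine required for 0.81 ppm HOCl: 0.81 / 0.2445 = 3.313 ppm.
FC to add: 3.313 − 0.7 = 2.613 mg/L as Cl₂.
Cl₂ equivalent: 2.613 mg/L × 203,000 L = 530.5 g.
Product at 8.6% available Cl: 530.5 / 0.086 = 6168 g.
Volume: 6168 g ÷ 1.2 g/mL = 5140 mL.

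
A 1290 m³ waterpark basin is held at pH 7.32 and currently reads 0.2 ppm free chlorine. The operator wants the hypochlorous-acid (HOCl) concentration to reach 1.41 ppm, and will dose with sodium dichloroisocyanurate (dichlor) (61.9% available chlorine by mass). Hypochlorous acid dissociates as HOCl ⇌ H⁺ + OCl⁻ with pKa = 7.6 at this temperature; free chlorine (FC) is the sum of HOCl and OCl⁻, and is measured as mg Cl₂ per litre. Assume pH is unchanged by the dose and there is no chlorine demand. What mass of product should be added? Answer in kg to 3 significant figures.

Volume: 1290 m³ = 1,290,000 L.
[OCl⁻]/[HOCl] = 10^(pH − pKa) = 10^(7.32 − 7.6) = 0.5248; fraction as HOCl = 1/(1 + 0.5248) = 0.6558.
Free chlorine required for 1.41 ppm HOCl: 1.41 / 0.6558 = 2.15 ppm.
FC to add: 2.15 − 0.2 = 1.95 mg/L as Cl₂.
Cl₂ equivalent: 1.95 mg/L × 1,290,000 L = 2515 g.
Product at 61.9% available Cl: 2515 / 0.619 = 4064 g.

4.06 kg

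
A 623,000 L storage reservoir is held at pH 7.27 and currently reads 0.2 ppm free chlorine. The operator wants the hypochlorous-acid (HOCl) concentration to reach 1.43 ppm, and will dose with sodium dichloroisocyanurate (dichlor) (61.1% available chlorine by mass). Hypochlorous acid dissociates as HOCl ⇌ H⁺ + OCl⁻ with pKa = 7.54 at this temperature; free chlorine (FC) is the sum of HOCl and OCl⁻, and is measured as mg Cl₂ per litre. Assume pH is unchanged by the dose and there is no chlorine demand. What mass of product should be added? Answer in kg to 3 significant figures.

[OCl⁻]/[HOCl] = 10^(pH − pKa) = 10^(7.27 − 7.54) = 0.537; fraction as HOCl = 1/(1 + 0.537) = 0.6506.
Free chlorine required for 1.43 ppm HOCl: 1.43 / 0.6506 = 2.198 ppm.
FC to add: 2.198 − 0.2 = 1.998 mg/L as Cl₂.
Cl₂ equivalent: 1.998 mg/L × 623,000 L = 1245 g.
Product at 61.1% available Cl: 1245 / 0.611 = 2037 g.

2.04 kg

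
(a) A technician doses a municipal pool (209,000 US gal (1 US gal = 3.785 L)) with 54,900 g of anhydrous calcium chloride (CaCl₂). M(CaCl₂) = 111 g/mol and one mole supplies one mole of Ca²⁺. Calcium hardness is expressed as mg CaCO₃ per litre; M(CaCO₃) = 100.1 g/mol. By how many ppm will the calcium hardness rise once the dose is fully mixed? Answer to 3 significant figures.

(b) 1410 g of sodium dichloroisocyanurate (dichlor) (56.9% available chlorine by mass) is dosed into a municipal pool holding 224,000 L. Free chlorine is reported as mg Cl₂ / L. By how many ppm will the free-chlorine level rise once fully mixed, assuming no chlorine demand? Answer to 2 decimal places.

(a) 62.6 ppm; (b) 3.58 ppm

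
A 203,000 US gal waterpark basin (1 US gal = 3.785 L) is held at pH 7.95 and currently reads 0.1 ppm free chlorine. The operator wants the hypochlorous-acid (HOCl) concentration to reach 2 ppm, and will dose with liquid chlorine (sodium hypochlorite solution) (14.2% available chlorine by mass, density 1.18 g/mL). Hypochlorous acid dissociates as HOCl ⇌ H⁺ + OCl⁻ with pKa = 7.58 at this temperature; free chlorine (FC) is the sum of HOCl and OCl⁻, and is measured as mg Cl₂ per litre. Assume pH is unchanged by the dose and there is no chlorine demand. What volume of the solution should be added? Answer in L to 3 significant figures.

30.2 L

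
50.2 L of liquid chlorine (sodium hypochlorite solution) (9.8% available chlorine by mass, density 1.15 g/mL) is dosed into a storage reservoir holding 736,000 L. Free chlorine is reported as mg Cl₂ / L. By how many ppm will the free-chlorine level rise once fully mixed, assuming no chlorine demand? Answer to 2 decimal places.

7.69 ppm

Mass of solution: 50.2 L × 1000 mL/L × 1.15 g/mL = 57,730 g.
Available chlorine delivered: 57,730 g × 0.098 = 5658 g as Cl₂.
Concentration rise: 5658 g / 736,000 L = 7.687 mg/L = 7.69 ppm.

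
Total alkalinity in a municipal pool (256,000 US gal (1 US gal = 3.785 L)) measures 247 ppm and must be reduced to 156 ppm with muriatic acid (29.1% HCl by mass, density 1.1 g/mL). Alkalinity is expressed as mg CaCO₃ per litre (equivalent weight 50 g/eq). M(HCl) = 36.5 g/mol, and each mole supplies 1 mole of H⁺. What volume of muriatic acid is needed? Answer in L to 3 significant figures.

201 L

Volume: 256,000 US gal × 3.785 L/gal = 968,960 L.
Alkalinity to neutralize: (247 − 156) = 91 mg/L as CaCO₃ × 968,960 L = 88,180 g as CaCO₃.
Equivalents of H⁺ required: 88,180 ÷ 50 g/eq = 1764 eq = 1764 mol HCl.
Mass of HCl: 1764 × 36.5 = 64,370 g.
Mass of 29.1% solution: 64,370 / 0.291 = 221,200 g.
Volume: 221,200 g ÷ 1.1 g/mL = 201,100 mL.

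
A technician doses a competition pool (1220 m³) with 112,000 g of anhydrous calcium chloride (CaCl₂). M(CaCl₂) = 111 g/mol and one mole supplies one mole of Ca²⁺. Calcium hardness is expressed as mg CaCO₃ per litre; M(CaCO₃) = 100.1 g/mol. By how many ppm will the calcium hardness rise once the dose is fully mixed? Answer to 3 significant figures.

Volume: 1220 m³ = 1,220,000 L.
Moles of Ca²⁺: 112,000 g ÷ 111 g/mol = 1009 mol.
As CaCO₃: 1009 mol × 100.1 g/mol = 101,000 g.
Rise: 101,000 g / 1,220,000 L × 1000 = 82.79 mg/L.

82.8 ppm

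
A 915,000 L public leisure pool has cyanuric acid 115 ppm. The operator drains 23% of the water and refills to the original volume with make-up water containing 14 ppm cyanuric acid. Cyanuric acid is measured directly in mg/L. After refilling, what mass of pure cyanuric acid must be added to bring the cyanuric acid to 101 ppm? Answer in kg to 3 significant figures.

After draining 23% and refilling: 115 × 0.77 + 14 × 0.23 = 91.77 ppm.
Deficit to target: 101 − 91.77 = 9.23 mg/L.
Mass: 9.23 mg/L × 915,000 L = 8445 g cyanuric acid.

8.45 kg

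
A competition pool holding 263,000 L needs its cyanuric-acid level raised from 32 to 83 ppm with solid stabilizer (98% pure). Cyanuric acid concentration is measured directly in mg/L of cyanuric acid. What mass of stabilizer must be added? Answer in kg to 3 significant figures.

CYA to add: (83 − 32) = 51 mg/L × 263,000 L = 13,410 g cyanuric acid.
At 98% purity: 13,410 / 0.98 = 13,690 g product.

13.7 kg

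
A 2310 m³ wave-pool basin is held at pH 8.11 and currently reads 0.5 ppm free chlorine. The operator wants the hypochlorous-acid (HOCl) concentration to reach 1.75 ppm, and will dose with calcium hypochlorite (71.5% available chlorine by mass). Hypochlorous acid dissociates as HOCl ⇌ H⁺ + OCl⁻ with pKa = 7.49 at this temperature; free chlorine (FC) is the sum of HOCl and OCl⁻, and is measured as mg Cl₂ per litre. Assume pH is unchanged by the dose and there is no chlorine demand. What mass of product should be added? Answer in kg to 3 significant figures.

Volume: 2310 m³ = 2,310,000 L.
[OCl⁻]/[HOCl] = 10^(pH − pKa) = 10^(8.11 − 7.49) = 4.169; fraction as HOCl = 1/(1 + 4.169) = 0.1935.
Free chlorine required for 1.75 ppm HOCl: 1.75 / 0.1935 = 9.045 ppm.
FC to add: 9.045 − 0.5 = 8.545 mg/L as Cl₂.
Cl₂ equivalent: 8.545 mg/L × 2,310,000 L = 19,740 g.
Product at 71.5% available Cl: 19,740 / 0.715 = 27,610 g.

27.6 kg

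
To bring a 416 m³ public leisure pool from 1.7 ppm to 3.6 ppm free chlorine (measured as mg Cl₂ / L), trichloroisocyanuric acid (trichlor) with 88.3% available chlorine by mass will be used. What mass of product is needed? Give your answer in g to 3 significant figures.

895 g

Volume: 416 m³ = 416,000 L.
Chlorine deficit: 3.6 − 1.7 = 1.9 ppm = 1.9 mg/L as Cl₂.
Cl₂ equivalent needed: 1.9 mg/L × 416,000 L = 790,400 mg = 790.4 g.
Product at 88.3% available chlorine: 790.4 / 0.883 = 895.1 g.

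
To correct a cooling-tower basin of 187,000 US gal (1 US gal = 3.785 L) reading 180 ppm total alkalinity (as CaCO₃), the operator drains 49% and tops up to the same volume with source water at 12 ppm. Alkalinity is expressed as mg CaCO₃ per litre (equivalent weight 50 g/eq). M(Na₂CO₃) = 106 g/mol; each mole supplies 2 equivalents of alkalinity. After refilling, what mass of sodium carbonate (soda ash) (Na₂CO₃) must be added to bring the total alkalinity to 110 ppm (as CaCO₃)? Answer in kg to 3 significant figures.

9.24 kg

Volume: 187,000 US gal × 3.785 L/gal = 707,795 L.
After draining 49% and refilling: 180 × 0.51 + 12 × 0.49 = 97.68 ppm.
Deficit to target: 110 − 97.68 = 12.32 mg/L.
As CaCO₃: 12.32 mg/L × 707,795 L = 8720 g; ÷ 50 g/eq ÷ 2 = 87.2 mol Na₂CO₃.
Mass: 87.2 × 106 = 9243 g.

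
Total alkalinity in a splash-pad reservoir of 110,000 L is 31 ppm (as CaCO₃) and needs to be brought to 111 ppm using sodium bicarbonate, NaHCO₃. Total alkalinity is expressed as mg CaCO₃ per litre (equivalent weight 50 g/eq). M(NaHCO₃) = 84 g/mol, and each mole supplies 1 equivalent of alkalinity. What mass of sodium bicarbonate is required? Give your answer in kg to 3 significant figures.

14.8 kg

Alkalinity to add: (111 − 31) = 80 mg/L as CaCO₃ × 110,000 L = 8800 g as CaCO₃.
Equivalents: 8800 g ÷ 50 g/eq = 176 eq.
NaHCO₃ supplies 1 eq per mole → 176 mol.
Mass: 176 mol × 84 g/mol = 14,780 g.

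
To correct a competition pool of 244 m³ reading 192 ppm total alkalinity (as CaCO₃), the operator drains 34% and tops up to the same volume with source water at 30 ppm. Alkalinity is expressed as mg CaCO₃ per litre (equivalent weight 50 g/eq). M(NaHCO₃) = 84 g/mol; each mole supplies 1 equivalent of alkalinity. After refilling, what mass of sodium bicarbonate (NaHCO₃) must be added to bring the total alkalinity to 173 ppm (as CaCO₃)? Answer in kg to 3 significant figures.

Volume: 244 m³ = 244,000 L.
After draining 34% and refilling: 192 × 0.66 + 30 × 0.34 = 136.92 ppm.
Deficit to target: 173 − 136.92 = 36.08 mg/L.
As CaCO₃: 36.08 mg/L × 244,000 L = 8804 g; ÷ 50 g/eq ÷ 1 = 176.1 mol NaHCO₃.
Mass: 176.1 × 84 = 14,790 g.

14.8 kg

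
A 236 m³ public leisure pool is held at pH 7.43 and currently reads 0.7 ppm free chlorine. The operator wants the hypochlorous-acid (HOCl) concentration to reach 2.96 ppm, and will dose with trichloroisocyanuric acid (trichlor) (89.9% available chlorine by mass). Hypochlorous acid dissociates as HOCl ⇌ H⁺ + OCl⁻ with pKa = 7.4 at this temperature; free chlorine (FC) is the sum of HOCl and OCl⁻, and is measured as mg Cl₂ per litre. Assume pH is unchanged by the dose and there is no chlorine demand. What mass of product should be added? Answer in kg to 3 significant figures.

1.43 kg

Volume: 236 m³ = 236,000 L.
[OCl⁻]/[HOCl] = 10^(pH − pKa) = 10^(7.43 − 7.4) = 1.072; fraction as HOCl = 1/(1 + 1.072) = 0.4827.
Free chlorine required for 2.96 ppm HOCl: 2.96 / 0.4827 = 6.132 ppm.
FC to add: 6.132 − 0.7 = 5.432 mg/L as Cl₂.
Cl₂ equivalent: 5.432 mg/L × 236,000 L = 1282 g.
Product at 89.9% available Cl: 1282 / 0.899 = 1426 g.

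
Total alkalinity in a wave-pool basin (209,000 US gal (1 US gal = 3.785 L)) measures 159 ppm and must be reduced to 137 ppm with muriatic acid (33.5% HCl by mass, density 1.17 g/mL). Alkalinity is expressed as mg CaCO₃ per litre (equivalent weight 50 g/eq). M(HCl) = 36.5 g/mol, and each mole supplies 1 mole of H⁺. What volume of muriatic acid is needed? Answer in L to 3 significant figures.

32.4 L

Volume: 209,000 US gal × 3.785 L/gal = 791,065 L.
Alkalinity to neutralize: (159 − 137) = 22 mg/L as CaCO₃ × 791,065 L = 17,400 g as CaCO₃.
Equivalents of H⁺ required: 17,400 ÷ 50 g/eq = 348.1 eq = 348.1 mol HCl.
Mass of HCl: 348.1 × 36.5 = 12,700 g.
Mass of 33.5% solution: 12,700 / 0.335 = 37,920 g.
Volume: 37,920 g ÷ 1.17 g/mL = 32,410 mL.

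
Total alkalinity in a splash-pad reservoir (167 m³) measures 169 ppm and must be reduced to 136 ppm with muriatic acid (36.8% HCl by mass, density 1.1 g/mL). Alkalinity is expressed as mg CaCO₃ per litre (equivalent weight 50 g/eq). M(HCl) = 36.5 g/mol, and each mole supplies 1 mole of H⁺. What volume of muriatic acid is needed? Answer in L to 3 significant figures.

Volume: 167 m³ = 167,000 L.
Alkalinity to neutralize: (169 − 136) = 33 mg/L as CaCO₃ × 167,000 L = 5511 g as CaCO₃.
Equivalents of H⁺ required: 5511 ÷ 50 g/eq = 110.2 eq = 110.2 mol HCl.
Mass of HCl: 110.2 × 36.5 = 4023 g.
Mass of 36.8% solution: 4023 / 0.368 = 10,930 g.
Volume: 10,930 g ÷ 1.1 g/mL = 9938 mL.

9.94 L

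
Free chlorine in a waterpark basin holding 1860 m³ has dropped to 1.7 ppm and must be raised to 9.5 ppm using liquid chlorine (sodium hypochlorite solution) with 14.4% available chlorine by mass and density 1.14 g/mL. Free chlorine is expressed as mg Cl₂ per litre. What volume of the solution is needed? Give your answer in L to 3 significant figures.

Volume: 1860 m³ = 1,860,000 L.
Chlorine deficit: 9.5 − 1.7 = 7.8 ppm = 7.8 mg/L as Cl₂.
Cl₂ equivalent needed: 7.8 mg/L × 1,860,000 L = 14,510,000 mg = 14,510 g.
Product at 14.4% available chlorine: 14,510 / 0.144 = 100,800 g.
Volume at density 1.14 g/mL: 100,800 g ÷ 1.14 g/mL = 88,380 mL.

88.4 L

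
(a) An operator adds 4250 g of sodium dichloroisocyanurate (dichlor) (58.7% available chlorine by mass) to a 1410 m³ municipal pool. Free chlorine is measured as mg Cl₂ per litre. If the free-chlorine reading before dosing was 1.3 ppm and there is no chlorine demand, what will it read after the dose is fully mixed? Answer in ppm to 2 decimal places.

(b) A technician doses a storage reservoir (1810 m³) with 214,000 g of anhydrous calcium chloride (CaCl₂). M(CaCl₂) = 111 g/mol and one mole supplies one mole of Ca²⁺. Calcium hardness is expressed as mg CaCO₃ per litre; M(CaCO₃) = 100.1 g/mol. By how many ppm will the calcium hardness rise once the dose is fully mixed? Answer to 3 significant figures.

(a) Volume: 1410 m³ = 1,410,000 L.
(a) Available chlorine delivered: 4250 g × 0.587 = 2495 g as Cl₂.
(a) Concentration rise: 2495 g / 1,410,000 L = 1.769 mg/L = 1.77 ppm.
(a) Final FC: 1.3 + 1.77 = 3.07 ppm.

(b) Volume: 1810 m³ = 1,810,000 L.
(b) Moles of Ca²⁺: 214,000 g ÷ 111 g/mol = 1928 mol.
(b) As CaCO₃: 1928 mol × 100.1 g/mol = 193,000 g.
(b) Rise: 193,000 g / 1,810,000 L × 1000 = 106.6 mg/L.

(a) 3.07 ppm; (b) 107 ppm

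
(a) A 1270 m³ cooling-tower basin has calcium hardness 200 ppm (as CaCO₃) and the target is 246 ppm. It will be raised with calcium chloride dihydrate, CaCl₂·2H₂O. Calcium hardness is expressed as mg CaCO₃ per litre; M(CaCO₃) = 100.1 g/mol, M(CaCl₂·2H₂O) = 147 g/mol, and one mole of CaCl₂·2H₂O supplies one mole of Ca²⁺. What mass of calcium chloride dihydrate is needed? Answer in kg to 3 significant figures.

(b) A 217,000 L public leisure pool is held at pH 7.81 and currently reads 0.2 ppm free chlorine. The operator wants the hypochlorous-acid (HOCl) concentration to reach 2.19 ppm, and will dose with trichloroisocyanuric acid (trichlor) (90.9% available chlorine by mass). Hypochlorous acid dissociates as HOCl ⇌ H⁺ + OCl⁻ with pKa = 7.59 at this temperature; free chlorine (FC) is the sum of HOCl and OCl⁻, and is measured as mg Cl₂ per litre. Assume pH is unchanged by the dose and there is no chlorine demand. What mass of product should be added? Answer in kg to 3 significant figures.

(a) 85.8 kg; (b) 1.34 kg

(a) Volume: 1270 m³ = 1,270,000 L.
(a) Hardness to add: (246 − 200) = 46 mg/L as CaCO₃ × 1,270,000 L = 58,420 g as CaCO₃.
(a) Moles of Ca²⁺ (1 mol Ca²⁺ ≡ 1 mol CaCO₃): 58,420 / 100.1 g/mol = 583.6 mol.
(a) Mass of CaCl₂·2H₂O: 583.6 × 147 = 85,790 g.

(b) [OCl⁻]/[HOCl] = 10^(pH − pKa) = 10^(7.81 − 7.59) = 1.66; fraction as HOCl = 1/(1 + 1.66) = 0.376.
(b) Free chlorine required for 2.19 ppm HOCl: 2.19 / 0.376 = 5.824 ppm.
(b) FC to add: 5.824 − 0.2 = 5.624 mg/L as Cl₂.
(b) Cl₂ equivalent: 5.624 mg/L × 217,000 L = 1221 g.
(b) Product at 90.9% available Cl: 1221 / 0.909 = 1343 g.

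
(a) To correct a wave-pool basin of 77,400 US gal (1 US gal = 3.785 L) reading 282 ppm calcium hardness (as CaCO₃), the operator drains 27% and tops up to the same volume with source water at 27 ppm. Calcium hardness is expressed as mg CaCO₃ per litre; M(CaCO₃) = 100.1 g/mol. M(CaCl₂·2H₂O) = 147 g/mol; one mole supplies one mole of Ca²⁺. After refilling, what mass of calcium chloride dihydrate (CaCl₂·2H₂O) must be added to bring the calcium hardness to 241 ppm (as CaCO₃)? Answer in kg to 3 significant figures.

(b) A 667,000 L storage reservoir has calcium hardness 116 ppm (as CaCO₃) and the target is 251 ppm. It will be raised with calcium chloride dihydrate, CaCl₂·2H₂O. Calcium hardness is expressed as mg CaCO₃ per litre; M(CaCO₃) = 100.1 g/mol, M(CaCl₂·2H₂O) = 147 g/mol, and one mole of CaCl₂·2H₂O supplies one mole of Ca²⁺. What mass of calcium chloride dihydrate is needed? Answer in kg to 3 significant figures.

(a) Volume: 77,400 US gal × 3.785 L/gal = 292,959 L.
(a) After draining 27% and refilling: 282 × 0.73 + 27 × 0.27 = 213.15 ppm.
(a) Deficit to target: 241 − 213.15 = 27.85 mg/L.
(a) As CaCO₃: 27.85 mg/L × 292,959 L = 8159 g; ÷ 100.1 = 81.51 mol Ca²⁺.
(a) Mass: 81.51 × 147 = 11,980 g.

(b) Hardness to add: (251 − 116) = 135 mg/L as CaCO₃ × 667,000 L = 90,040 g as CaCO₃.
(b) Moles of Ca²⁺ (1 mol Ca²⁺ ≡ 1 mol CaCO₃): 90,040 / 100.1 g/mol = 899.6 mol.
(b) Mass of CaCl₂·2H₂O: 899.6 × 147 = 132,200 g.

(a) 12.0 kg; (b) 132 kg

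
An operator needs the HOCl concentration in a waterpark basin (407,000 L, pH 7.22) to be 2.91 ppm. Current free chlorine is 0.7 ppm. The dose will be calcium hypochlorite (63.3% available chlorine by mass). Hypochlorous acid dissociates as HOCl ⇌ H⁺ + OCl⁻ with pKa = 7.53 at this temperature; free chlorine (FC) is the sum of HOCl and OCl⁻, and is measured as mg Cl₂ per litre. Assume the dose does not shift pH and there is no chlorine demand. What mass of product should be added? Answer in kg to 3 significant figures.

[OCl⁻]/[HOCl] = 10^(pH − pKa) = 10^(7.22 − 7.53) = 0.4898; fraction as HOCl = 1/(1 + 0.4898) = 0.6712.
Free chlorine required for 2.91 ppm HOCl: 2.91 / 0.6712 = 4.335 ppm.
FC to add: 4.335 − 0.7 = 3.635 mg/L as Cl₂.
Cl₂ equivalent: 3.635 mg/L × 407,000 L = 1480 g.
Product at 63.3% available Cl: 1480 / 0.633 = 2337 g.

2.34 kg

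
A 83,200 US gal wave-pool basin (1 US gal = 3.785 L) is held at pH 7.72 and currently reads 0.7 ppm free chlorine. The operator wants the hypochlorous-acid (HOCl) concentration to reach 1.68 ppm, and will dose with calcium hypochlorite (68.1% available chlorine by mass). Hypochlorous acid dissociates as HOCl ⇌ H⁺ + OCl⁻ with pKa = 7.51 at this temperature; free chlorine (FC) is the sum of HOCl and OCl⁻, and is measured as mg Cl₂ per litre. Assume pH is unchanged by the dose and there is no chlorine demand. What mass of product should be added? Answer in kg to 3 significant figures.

1.71 kg

Volume: 83,200 US gal × 3.785 L/gal = 314,912 L.
[OCl⁻]/[HOCl] = 10^(pH − pKa) = 10^(7.72 − 7.51) = 1.622; fraction as HOCl = 1/(1 + 1.622) = 0.3814.
Free chlorine required for 1.68 ppm HOCl: 1.68 / 0.3814 = 4.405 ppm.
FC to add: 4.405 − 0.7 = 3.705 mg/L as Cl₂.
Cl₂ equivalent: 3.705 mg/L × 314,912 L = 1167 g.
Product at 68.1% available Cl: 1167 / 0.681 = 1713 g.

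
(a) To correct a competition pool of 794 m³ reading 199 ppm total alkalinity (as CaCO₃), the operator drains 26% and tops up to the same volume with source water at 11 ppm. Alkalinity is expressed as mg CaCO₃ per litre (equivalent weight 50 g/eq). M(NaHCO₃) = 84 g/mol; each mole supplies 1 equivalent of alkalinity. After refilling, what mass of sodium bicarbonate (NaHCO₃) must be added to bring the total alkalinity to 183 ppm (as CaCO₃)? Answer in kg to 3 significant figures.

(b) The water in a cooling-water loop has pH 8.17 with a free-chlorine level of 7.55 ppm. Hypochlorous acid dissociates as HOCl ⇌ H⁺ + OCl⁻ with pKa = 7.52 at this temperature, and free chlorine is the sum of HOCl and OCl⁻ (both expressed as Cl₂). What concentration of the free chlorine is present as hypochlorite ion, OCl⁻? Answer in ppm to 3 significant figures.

(a) 43.9 kg; (b) 6.17 ppm

(a) Volume: 794 m³ = 794,000 L.
(a) After draining 26% and refilling: 199 × 0.74 + 11 × 0.26 = 150.12 ppm.
(a) Deficit to target: 183 − 150.12 = 32.88 mg/L.
(a) As CaCO₃: 32.88 mg/L × 794,000 L = 26,110 g; ÷ 50 g/eq ÷ 1 = 522.1 mol NaHCO₃.
(a) Mass: 522.1 × 84 = 43,860 g.

(b) [OCl⁻]/[HOCl] = 10^(pH − pKa) = 10^(8.17 − 7.52) = 10^0.65 = 4.467.
(b) Fraction as HOCl = 1 / (1 + 4.467) = 0.1829.
(b) OCl⁻ = (1 − 0.1829) × 7.55 ppm = 6.169 ppm.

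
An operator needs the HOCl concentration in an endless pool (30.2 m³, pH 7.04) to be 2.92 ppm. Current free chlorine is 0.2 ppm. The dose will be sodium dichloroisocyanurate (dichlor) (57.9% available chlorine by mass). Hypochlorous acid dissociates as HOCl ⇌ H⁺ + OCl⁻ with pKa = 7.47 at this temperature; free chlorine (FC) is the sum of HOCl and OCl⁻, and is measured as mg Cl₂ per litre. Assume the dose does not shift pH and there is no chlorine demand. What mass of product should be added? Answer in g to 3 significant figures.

198 g

Volume: 30.2 m³ = 30,200 L.
[OCl⁻]/[HOCl] = 10^(pH − pKa) = 10^(7.04 − 7.47) = 0.3715; fraction as HOCl = 1/(1 + 0.3715) = 0.7291.
Free chlorine required for 2.92 ppm HOCl: 2.92 / 0.7291 = 4.005 ppm.
FC to add: 4.005 − 0.2 = 3.805 mg/L as Cl₂.
Cl₂ equivalent: 3.805 mg/L × 30,200 L = 114.9 g.
Product at 57.9% available Cl: 114.9 / 0.579 = 198.5 g.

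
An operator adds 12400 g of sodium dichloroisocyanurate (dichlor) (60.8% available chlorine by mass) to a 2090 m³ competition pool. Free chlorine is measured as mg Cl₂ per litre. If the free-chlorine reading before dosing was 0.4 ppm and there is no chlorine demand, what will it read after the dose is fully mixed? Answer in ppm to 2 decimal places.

4.01 ppm

Volume: 2090 m³ = 2,090,000 L.
Available chlorine delivered: 12,400 g × 0.608 = 7539 g as Cl₂.
Concentration rise: 7539 g / 2,090,000 L = 3.607 mg/L = 3.61 ppm.
Final FC: 0.4 + 3.61 = 4.01 ppm.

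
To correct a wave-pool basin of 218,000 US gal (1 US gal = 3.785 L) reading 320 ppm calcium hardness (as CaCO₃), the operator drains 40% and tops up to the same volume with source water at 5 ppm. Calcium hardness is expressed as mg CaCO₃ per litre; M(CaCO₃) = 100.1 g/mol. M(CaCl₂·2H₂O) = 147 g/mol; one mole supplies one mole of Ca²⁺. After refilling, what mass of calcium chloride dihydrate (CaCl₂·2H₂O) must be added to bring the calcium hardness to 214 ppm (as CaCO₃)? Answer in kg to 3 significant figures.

Volume: 218,000 US gal × 3.785 L/gal = 825,130 L.
After draining 40% and refilling: 320 × 0.60 + 5 × 0.40 = 194 ppm.
Deficit to target: 214 − 194 = 20 mg/L.
As CaCO₃: 20 mg/L × 825,130 L = 16,500 g; ÷ 100.1 = 164.9 mol Ca²⁺.
Mass: 164.9 × 147 = 24,230 g.

24.2 kg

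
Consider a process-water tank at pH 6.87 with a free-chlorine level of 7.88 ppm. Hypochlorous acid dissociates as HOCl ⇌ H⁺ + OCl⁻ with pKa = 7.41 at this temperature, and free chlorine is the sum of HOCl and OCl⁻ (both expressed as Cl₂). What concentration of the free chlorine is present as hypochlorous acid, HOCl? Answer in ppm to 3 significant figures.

6.12 ppm

[OCl⁻]/[HOCl] = 10^(pH − pKa) = 10^(6.87 − 7.41) = 10^-0.54 = 0.2884.
Fraction as HOCl = 1 / (1 + 0.2884) = 0.7762.
HOCl = 0.7762 × 7.88 ppm = 6.116 ppm.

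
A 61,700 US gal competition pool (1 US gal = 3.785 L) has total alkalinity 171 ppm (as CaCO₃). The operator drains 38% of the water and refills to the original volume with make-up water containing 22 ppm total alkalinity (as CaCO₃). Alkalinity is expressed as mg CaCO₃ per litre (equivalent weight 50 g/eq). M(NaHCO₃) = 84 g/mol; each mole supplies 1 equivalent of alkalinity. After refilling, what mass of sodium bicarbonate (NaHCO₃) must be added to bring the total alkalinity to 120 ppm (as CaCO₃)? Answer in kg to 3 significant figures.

2.20 kg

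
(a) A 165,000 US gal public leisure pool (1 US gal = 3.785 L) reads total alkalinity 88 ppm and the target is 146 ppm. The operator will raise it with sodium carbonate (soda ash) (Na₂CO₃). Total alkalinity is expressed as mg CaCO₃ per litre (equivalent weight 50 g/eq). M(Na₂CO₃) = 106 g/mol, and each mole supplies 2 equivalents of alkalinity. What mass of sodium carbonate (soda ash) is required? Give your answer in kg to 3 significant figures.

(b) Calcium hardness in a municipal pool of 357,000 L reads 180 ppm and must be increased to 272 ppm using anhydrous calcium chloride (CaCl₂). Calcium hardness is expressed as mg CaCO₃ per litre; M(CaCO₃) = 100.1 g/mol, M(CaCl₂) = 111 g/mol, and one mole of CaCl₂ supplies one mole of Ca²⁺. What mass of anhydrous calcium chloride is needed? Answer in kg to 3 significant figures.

(a) 38.4 kg; (b) 36.4 kg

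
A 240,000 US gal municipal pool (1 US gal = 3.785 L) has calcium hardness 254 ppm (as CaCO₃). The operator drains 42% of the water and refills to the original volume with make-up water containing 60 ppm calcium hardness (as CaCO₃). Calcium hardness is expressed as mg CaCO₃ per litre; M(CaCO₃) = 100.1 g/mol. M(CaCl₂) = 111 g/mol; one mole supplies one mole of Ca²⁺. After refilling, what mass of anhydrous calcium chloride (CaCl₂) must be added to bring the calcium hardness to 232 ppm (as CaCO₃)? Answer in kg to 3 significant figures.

59.9 kg

Volume: 240,000 US gal × 3.785 L/gal = 908,400 L.
After draining 42% and refilling: 254 × 0.58 + 60 × 0.42 = 172.52 ppm.
Deficit to target: 232 − 172.52 = 59.48 mg/L.
As CaCO₃: 59.48 mg/L × 908,400 L = 54,030 g; ÷ 100.1 = 539.8 mol Ca²⁺.
Mass: 539.8 × 111 = 59,920 g.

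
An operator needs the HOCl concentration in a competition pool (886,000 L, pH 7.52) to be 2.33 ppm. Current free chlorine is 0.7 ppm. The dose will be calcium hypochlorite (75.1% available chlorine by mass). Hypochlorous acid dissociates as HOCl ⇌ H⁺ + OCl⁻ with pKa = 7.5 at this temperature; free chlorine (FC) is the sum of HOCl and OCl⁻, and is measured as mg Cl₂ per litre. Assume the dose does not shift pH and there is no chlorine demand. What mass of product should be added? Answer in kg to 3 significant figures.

4.80 kg

[OCl⁻]/[HOCl] = 10^(pH − pKa) = 10^(7.52 − 7.5) = 1.047; fraction as HOCl = 1/(1 + 1.047) = 0.4885.
Free chlorine required for 2.33 ppm HOCl: 2.33 / 0.4885 = 4.77 ppm.
FC to add: 4.77 − 0.7 = 4.07 mg/L as Cl₂.
Cl₂ equivalent: 4.07 mg/L × 886,000 L = 3606 g.
Product at 75.1% available Cl: 3606 / 0.751 = 4801 g.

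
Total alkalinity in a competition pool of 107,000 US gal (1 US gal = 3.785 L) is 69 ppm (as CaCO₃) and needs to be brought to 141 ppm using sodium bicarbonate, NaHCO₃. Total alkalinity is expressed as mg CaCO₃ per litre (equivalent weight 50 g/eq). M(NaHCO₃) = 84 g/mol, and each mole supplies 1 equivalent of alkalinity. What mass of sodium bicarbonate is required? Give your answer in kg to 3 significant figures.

Volume: 107,000 US gal × 3.785 L/gal = 404,995 L.
Alkalinity to add: (141 − 69) = 72 mg/L as CaCO₃ × 404,995 L = 29,160 g as CaCO₃.
Equivalents: 29,160 g ÷ 50 g/eq = 583.2 eq.
NaHCO₃ supplies 1 eq per mole → 583.2 mol.
Mass: 583.2 mol × 84 g/mol = 48,990 g.

49.0 kg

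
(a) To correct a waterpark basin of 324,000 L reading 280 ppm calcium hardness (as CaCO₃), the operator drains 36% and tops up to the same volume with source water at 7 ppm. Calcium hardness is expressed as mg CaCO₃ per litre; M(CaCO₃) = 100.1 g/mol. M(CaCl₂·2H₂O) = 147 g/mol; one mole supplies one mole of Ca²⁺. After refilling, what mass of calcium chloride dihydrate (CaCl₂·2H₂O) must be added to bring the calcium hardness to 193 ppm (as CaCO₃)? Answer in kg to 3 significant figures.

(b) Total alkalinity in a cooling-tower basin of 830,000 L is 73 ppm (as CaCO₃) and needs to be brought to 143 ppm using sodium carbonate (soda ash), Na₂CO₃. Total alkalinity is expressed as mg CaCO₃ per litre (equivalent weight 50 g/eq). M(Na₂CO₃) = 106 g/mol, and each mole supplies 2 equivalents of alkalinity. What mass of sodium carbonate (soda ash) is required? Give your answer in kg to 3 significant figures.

(a) 5.37 kg; (b) 61.6 kg

(a) After draining 36% and refilling: 280 × 0.64 + 7 × 0.36 = 181.72 ppm.
(a) Deficit to target: 193 − 181.72 = 11.28 mg/L.
(a) As CaCO₃: 11.28 mg/L × 324,000 L = 3655 g; ÷ 100.1 = 36.51 mol Ca²⁺.
(a) Mass: 36.51 × 147 = 5367 g.

(b) Alkalinity to add: (143 − 73) = 70 mg/L as CaCO₃ × 830,000 L = 58,100 g as CaCO₃.
(b) Equivalents: 58,100 g ÷ 50 g/eq = 1162 eq.
(b) Each mole of Na₂CO₃ supplies 2 eq, so 1162 / 2 = 581 mol.
(b) Mass: 581 mol × 106 g/mol = 61,590 g.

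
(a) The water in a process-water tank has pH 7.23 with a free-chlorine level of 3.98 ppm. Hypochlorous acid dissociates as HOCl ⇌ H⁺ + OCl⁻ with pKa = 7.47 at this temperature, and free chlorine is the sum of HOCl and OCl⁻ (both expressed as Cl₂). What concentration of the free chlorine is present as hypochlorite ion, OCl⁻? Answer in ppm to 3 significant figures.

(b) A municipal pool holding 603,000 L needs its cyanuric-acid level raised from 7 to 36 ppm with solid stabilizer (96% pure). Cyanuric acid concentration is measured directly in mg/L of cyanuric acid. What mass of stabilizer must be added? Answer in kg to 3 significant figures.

(a) 1.45 ppm; (b) 18.2 kg

(a) [OCl⁻]/[HOCl] = 10^(pH − pKa) = 10^(7.23 − 7.47) = 10^-0.24 = 0.5754.
(a) Fraction as HOCl = 1 / (1 + 0.5754) = 0.6347.
(a) OCl⁻ = (1 − 0.6347) × 3.98 ppm = 1.454 ppm.

(b) CYA to add: (36 − 7) = 29 mg/L × 603,000 L = 17,490 g cyanuric acid.
(b) At 96% purity: 17,490 / 0.96 = 18,220 g product.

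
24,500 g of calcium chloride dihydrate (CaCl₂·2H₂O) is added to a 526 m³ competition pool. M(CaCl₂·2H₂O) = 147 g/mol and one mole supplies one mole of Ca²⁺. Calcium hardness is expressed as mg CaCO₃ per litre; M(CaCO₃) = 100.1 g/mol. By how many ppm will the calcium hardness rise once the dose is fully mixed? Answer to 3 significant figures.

Volume: 526 m³ = 526,000 L.
Moles of Ca²⁺: 24,500 g ÷ 147 g/mol = 166.7 mol.
As CaCO₃: 166.7 mol × 100.1 g/mol = 16,680 g.
Rise: 16,680 g / 526,000 L × 1000 = 31.72 mg/L.

31.7 ppm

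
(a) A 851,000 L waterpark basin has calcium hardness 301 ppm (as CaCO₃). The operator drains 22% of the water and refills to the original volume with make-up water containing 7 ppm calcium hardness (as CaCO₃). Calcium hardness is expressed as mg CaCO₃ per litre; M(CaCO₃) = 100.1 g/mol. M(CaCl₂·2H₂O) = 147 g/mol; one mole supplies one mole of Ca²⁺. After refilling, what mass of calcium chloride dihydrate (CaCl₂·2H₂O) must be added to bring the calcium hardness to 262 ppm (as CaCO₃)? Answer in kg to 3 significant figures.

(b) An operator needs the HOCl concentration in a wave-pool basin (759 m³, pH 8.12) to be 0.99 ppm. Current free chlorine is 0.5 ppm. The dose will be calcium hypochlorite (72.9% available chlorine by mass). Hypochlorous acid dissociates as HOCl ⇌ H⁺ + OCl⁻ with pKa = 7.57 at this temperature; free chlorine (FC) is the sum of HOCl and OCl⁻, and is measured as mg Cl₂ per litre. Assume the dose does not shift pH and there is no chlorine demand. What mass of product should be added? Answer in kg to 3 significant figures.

(a) After draining 22% and refilling: 301 × 0.78 + 7 × 0.22 = 236.32 ppm.
(a) Deficit to target: 262 − 236.32 = 25.68 mg/L.
(a) As CaCO₃: 25.68 mg/L × 851,000 L = 21,850 g; ÷ 100.1 = 218.3 mol Ca²⁺.
(a) Mass: 218.3 × 147 = 32,090 g.

(b) Volume: 759 m³ = 759,000 L.
(b) [OCl⁻]/[HOCl] = 10^(pH − pKa) = 10^(8.12 − 7.57) = 3.548; fraction as HOCl = 1/(1 + 3.548) = 0.2199.
(b) Free chlorine required for 0.99 ppm HOCl: 0.99 / 0.2199 = 4.503 ppm.
(b) FC to add: 4.503 − 0.5 = 4.003 mg/L as Cl₂.
(b) Cl₂ equivalent: 4.003 mg/L × 759,000 L = 3038 g.
(b) Product at 72.9% available Cl: 3038 / 0.729 = 4167 g.

(a) 32.1 kg; (b) 4.17 kg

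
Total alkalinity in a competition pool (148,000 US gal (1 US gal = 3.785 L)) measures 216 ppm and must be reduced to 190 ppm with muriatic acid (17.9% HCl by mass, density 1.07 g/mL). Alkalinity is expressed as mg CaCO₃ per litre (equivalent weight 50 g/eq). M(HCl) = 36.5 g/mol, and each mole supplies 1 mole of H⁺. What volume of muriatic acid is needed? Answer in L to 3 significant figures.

Volume: 148,000 US gal × 3.785 L/gal = 560,180 L.
Alkalinity to neutralize: (216 − 190) = 26 mg/L as CaCO₃ × 560,180 L = 14,560 g as CaCO₃.
Equivalents of H⁺ required: 14,560 ÷ 50 g/eq = 291.3 eq = 291.3 mol HCl.
Mass of HCl: 291.3 × 36.5 = 10,630 g.
Mass of 17.9% solution: 10,630 / 0.179 = 59,400 g.
Volume: 59,400 g ÷ 1.07 g/mL = 55,510 mL.

55.5 L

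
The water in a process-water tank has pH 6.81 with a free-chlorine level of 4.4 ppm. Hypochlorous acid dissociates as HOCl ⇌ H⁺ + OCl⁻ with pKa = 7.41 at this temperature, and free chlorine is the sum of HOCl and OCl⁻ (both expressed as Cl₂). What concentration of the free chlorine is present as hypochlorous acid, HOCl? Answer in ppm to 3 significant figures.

[OCl⁻]/[HOCl] = 10^(pH − pKa) = 10^(6.81 − 7.41) = 10^-0.60 = 0.2512.
Fraction as HOCl = 1 / (1 + 0.2512) = 0.7992.
HOCl = 0.7992 × 4.4 ppm = 3.517 ppm.

3.52 ppm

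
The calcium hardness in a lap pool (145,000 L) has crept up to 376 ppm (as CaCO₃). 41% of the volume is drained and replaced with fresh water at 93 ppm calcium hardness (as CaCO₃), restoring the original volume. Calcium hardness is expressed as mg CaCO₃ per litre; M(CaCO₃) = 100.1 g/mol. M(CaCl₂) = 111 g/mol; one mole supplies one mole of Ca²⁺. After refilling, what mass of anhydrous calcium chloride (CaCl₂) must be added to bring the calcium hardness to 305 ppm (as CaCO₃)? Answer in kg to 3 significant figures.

After draining 41% and refilling: 376 × 0.59 + 93 × 0.41 = 259.97 ppm.
Deficit to target: 305 − 259.97 = 45.03 mg/L.
As CaCO₃: 45.03 mg/L × 145,000 L = 6529 g; ÷ 100.1 = 65.23 mol Ca²⁺.
Mass: 65.23 × 111 = 7240 g.

7.24 kg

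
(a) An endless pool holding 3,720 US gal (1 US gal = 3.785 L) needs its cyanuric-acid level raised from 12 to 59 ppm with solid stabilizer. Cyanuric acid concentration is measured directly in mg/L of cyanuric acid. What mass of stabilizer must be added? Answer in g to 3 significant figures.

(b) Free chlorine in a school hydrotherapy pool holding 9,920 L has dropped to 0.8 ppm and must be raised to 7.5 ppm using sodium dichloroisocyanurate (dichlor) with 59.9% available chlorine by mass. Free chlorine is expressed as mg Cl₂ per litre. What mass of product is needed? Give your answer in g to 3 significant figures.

(a) Volume: 3,720 US gal × 3.785 L/gal = 14,080 L.
(a) CYA to add: (59 − 12) = 47 mg/L × 14,080 L = 661.8 g cyanuric acid.

(b) Chlorine deficit: 7.5 − 0.8 = 6.7 ppm = 6.7 mg/L as Cl₂.
(b) Cl₂ equivalent needed: 6.7 mg/L × 9,920 L = 66,460 mg = 66.46 g.
(b) Product at 59.9% available chlorine: 66.46 / 0.599 = 111 g.

(a) 662 g; (b) 111 g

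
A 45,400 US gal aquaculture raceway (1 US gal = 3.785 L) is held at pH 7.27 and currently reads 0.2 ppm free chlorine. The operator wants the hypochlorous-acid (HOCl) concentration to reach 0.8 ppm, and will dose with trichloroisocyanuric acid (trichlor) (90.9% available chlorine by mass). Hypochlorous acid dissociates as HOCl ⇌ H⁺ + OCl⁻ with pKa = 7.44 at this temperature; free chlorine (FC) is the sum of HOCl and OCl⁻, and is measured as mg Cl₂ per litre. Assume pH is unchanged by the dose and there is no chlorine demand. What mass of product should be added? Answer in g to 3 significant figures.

216 g

Volume: 45,400 US gal × 3.785 L/gal = 171,839 L.
[OCl⁻]/[HOCl] = 10^(pH − pKa) = 10^(7.27 − 7.44) = 0.6761; fraction as HOCl = 1/(1 + 0.6761) = 0.5966.
Free chlorine required for 0.8 ppm HOCl: 0.8 / 0.5966 = 1.341 ppm.
FC to add: 1.341 − 0.2 = 1.141 mg/L as Cl₂.
Cl₂ equivalent: 1.141 mg/L × 171,839 L = 196 g.
Product at 90.9% available Cl: 196 / 0.909 = 215.7 g.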